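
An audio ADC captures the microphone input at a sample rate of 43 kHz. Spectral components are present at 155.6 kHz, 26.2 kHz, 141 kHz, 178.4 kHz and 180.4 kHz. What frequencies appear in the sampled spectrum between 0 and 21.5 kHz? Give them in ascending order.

fs/2 = 21.5 kHz.
155.6 kHz mod fs = 26.6 kHz.
26.6 kHz > fs/2 = 21.5 kHz, folds to fs − 26.6 kHz = 16.4 kHz.
26.2 kHz > fs/2 = 21.5 kHz, folds to fs − 26.2 kHz = 16.8 kHz.
141 kHz mod fs = 12 kHz.
12 kHz ≤ fs/2 = 21.5 kHz, appears at 12 kHz.
178.4 kHz mod fs = 6.4 kHz.
6.4 kHz ≤ fs/2 = 21.5 kHz, appears at 6.4 kHz.
180.4 kHz mod fs = 8.4 kHz.
8.4 kHz ≤ fs/2 = 21.5 kHz, appears at 8.4 kHz.
Distinct values: {6.4 kHz, 8.4 kHz, 12 kHz, 16.4 kHz, 16.8 kHz}.

6.4 kHz, 8.4 kHz, 12 kHz, 16.4 kHz, 16.8 kHz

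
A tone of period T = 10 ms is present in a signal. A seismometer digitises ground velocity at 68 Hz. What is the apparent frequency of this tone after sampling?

T = 10 ms → f = 1/T = 100 Hz.
100 Hz mod fs = 32 Hz.
32 Hz ≤ fs/2 = 34 Hz, appears at 32 Hz.

32 Hz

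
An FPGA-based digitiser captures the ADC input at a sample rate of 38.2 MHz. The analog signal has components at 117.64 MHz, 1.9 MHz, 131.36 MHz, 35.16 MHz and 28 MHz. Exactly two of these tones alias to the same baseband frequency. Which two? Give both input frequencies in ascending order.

fs/2 = 19.1 MHz.
117.64 MHz mod fs = 3.04 MHz.
3.04 MHz ≤ fs/2 = 19.1 MHz, appears at 3.04 MHz.
1.9 MHz ≤ fs/2 = 19.1 MHz, passes unchanged.
131.36 MHz mod fs = 16.76 MHz.
16.76 MHz ≤ fs/2 = 19.1 MHz, appears at 16.76 MHz.
35.16 MHz > fs/2 = 19.1 MHz, folds to fs − 35.16 MHz = 3.04 MHz.
28 MHz > fs/2 = 19.1 MHz, folds to fs − 28 MHz = 10.2 MHz.
35.16 MHz and 117.64 MHz both map to 3.04 MHz.

35.16 MHz, 117.64 MHz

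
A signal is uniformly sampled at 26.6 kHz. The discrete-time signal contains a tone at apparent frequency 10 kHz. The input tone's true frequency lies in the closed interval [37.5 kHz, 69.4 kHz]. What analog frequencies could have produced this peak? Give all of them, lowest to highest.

Frequencies that alias to 10 kHz are k·fs ± 10 kHz for integer k ≥ 0.
k=0: 10 kHz.
k=1: 16.6 kHz, 36.6 kHz.
k=2: 43.2 kHz, 63.2 kHz.
k=3: 69.8 kHz, 89.8 kHz.
Within [37.5 kHz, 69.4 kHz]: 43.2 kHz, 63.2 kHz.

43.2 kHz, 63.2 kHz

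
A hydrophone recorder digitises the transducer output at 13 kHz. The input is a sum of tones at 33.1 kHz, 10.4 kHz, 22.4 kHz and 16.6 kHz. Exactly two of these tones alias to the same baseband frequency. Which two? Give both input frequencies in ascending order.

16.6 kHz, 22.4 kHz

fs/2 = 6.5 kHz.
33.1 kHz mod fs = 7.1 kHz.
7.1 kHz > fs/2 = 6.5 kHz, folds to fs − 7.1 kHz = 5.9 kHz.
10.4 kHz > fs/2 = 6.5 kHz, folds to fs − 10.4 kHz = 2.6 kHz.
22.4 kHz mod fs = 9.4 kHz.
9.4 kHz > fs/2 = 6.5 kHz, folds to fs − 9.4 kHz = 3.6 kHz.
16.6 kHz mod fs = 3.6 kHz.
3.6 kHz ≤ fs/2 = 6.5 kHz, appears at 3.6 kHz.
16.6 kHz and 22.4 kHz both map to 3.6 kHz.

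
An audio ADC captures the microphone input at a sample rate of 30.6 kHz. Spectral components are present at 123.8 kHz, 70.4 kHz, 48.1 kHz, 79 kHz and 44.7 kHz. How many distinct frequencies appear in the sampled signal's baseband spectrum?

fs/2 = 15.3 kHz.
123.8 kHz mod fs = 1.4 kHz.
1.4 kHz ≤ fs/2 = 15.3 kHz, appears at 1.4 kHz.
70.4 kHz mod fs = 9.2 kHz.
9.2 kHz ≤ fs/2 = 15.3 kHz, appears at 9.2 kHz.
48.1 kHz mod fs = 17.5 kHz.
17.5 kHz > fs/2 = 15.3 kHz, folds to fs − 17.5 kHz = 13.1 kHz.
79 kHz mod fs = 17.8 kHz.
17.8 kHz > fs/2 = 15.3 kHz, folds to fs − 17.8 kHz = 12.8 kHz.
44.7 kHz mod fs = 14.1 kHz.
14.1 kHz ≤ fs/2 = 15.3 kHz, appears at 14.1 kHz.
Distinct values: {1.4 kHz, 9.2 kHz, 12.8 kHz, 13.1 kHz, 14.1 kHz} → 5.

5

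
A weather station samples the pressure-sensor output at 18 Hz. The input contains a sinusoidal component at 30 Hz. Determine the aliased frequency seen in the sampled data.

6 Hz

30 Hz mod fs = 12 Hz.
12 Hz > fs/2 = 9 Hz, folds to fs − 12 Hz = 6 Hz.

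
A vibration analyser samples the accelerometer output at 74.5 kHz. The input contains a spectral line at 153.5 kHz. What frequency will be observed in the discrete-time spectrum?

4.5 kHz

153.5 kHz mod fs = 4.5 kHz.
4.5 kHz ≤ fs/2 = 37.25 kHz, appears at 4.5 kHz.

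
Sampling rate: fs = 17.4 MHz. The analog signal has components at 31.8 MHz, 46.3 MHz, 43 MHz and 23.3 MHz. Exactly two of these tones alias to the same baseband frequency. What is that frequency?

fs/2 = 8.7 MHz.
31.8 MHz mod fs = 14.4 MHz.
14.4 MHz > fs/2 = 8.7 MHz, folds to fs − 14.4 MHz = 3 MHz.
46.3 MHz mod fs = 11.5 MHz.
11.5 MHz > fs/2 = 8.7 MHz, folds to fs − 11.5 MHz = 5.9 MHz.
43 MHz mod fs = 8.2 MHz.
8.2 MHz ≤ fs/2 = 8.7 MHz, appears at 8.2 MHz.
23.3 MHz mod fs = 5.9 MHz.
5.9 MHz ≤ fs/2 = 8.7 MHz, appears at 5.9 MHz.
23.3 MHz and 46.3 MHz both map to 5.9 MHz.

5.9 MHz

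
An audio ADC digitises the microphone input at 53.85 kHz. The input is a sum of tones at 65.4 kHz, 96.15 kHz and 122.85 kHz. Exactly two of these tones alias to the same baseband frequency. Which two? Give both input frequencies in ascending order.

65.4 kHz, 96.15 kHz

fs/2 = 26.925 kHz.
65.4 kHz mod fs = 11.55 kHz.
11.55 kHz ≤ fs/2 = 26.925 kHz, appears at 11.55 kHz.
96.15 kHz mod fs = 42.3 kHz.
42.3 kHz > fs/2 = 26.925 kHz, folds to fs − 42.3 kHz = 11.55 kHz.
122.85 kHz mod fs = 15.15 kHz.
15.15 kHz ≤ fs/2 = 26.925 kHz, appears at 15.15 kHz.
65.4 kHz and 96.15 kHz both map to 11.55 kHz.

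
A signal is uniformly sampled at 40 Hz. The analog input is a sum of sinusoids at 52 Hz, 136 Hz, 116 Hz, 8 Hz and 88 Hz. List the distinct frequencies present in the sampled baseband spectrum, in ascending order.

4 Hz, 8 Hz, 12 Hz, 16 Hz

fs/2 = 20 Hz.
52 Hz mod fs = 12 Hz.
12 Hz ≤ fs/2 = 20 Hz, appears at 12 Hz.
136 Hz mod fs = 16 Hz.
16 Hz ≤ fs/2 = 20 Hz, appears at 16 Hz.
116 Hz mod fs = 36 Hz.
36 Hz > fs/2 = 20 Hz, folds to fs − 36 Hz = 4 Hz.
8 Hz ≤ fs/2 = 20 Hz, passes unchanged.
88 Hz mod fs = 8 Hz.
8 Hz ≤ fs/2 = 20 Hz, appears at 8 Hz.
Distinct values: {4 Hz, 8 Hz, 12 Hz, 16 Hz}.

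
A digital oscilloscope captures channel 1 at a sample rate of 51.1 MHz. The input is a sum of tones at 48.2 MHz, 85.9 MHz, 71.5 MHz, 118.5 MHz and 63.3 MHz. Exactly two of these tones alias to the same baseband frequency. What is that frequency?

fs/2 = 25.55 MHz.
48.2 MHz > fs/2 = 25.55 MHz, folds to fs − 48.2 MHz = 2.9 MHz.
85.9 MHz mod fs = 34.8 MHz.
34.8 MHz > fs/2 = 25.55 MHz, folds to fs − 34.8 MHz = 16.3 MHz.
71.5 MHz mod fs = 20.4 MHz.
20.4 MHz ≤ fs/2 = 25.55 MHz, appears at 20.4 MHz.
118.5 MHz mod fs = 16.3 MHz.
16.3 MHz ≤ fs/2 = 25.55 MHz, appears at 16.3 MHz.
63.3 MHz mod fs = 12.2 MHz.
12.2 MHz ≤ fs/2 = 25.55 MHz, appears at 12.2 MHz.
85.9 MHz and 118.5 MHz both map to 16.3 MHz.

16.3 MHz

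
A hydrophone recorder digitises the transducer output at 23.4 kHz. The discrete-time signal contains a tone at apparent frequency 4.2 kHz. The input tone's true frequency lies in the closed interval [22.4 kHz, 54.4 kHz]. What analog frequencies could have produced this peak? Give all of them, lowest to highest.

27.6 kHz, 42.6 kHz, 51 kHz

Frequencies that alias to 4.2 kHz are k·fs ± 4.2 kHz for integer k ≥ 0.
k=0: 4.2 kHz.
k=1: 19.2 kHz, 27.6 kHz.
k=2: 42.6 kHz, 51 kHz.
k=3: 66 kHz, 74.4 kHz.
Within [22.4 kHz, 54.4 kHz]: 27.6 kHz, 42.6 kHz, 51 kHz.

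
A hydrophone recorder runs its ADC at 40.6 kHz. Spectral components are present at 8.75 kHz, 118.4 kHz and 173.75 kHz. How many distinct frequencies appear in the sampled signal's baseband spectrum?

3

fs/2 = 20.3 kHz.
8.75 kHz ≤ fs/2 = 20.3 kHz, passes unchanged.
118.4 kHz mod fs = 37.2 kHz.
37.2 kHz > fs/2 = 20.3 kHz, folds to fs − 37.2 kHz = 3.4 kHz.
173.75 kHz mod fs = 11.35 kHz.
11.35 kHz ≤ fs/2 = 20.3 kHz, appears at 11.35 kHz.
Distinct values: {3.4 kHz, 8.75 kHz, 11.35 kHz} → 3.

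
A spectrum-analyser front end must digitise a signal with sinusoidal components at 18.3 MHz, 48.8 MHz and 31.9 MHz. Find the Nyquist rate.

97.6 MHz

Highest-frequency component: 48.8 MHz.
Nyquist rate = 2 × 48.8 MHz = 97.6 MHz.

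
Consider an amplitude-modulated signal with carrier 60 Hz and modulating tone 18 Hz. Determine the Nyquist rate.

AM sidebands sit at fc ± fm = 42 Hz and 78 Hz.
Highest-frequency component: 78 Hz.
Nyquist rate = 2 × 78 Hz = 156 Hz.

156 Hz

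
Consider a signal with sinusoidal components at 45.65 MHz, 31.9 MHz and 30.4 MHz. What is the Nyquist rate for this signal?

Highest-frequency component: 45.65 MHz.
Nyquist rate = 2 × 45.65 MHz = 91.3 MHz.

91.3 MHz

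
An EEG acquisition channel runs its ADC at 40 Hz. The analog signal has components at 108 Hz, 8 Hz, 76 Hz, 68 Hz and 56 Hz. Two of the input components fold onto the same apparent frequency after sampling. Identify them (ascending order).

fs/2 = 20 Hz.
108 Hz mod fs = 28 Hz.
28 Hz > fs/2 = 20 Hz, folds to fs − 28 Hz = 12 Hz.
8 Hz ≤ fs/2 = 20 Hz, passes unchanged.
76 Hz mod fs = 36 Hz.
36 Hz > fs/2 = 20 Hz, folds to fs − 36 Hz = 4 Hz.
68 Hz mod fs = 28 Hz.
28 Hz > fs/2 = 20 Hz, folds to fs − 28 Hz = 12 Hz.
56 Hz mod fs = 16 Hz.
16 Hz ≤ fs/2 = 20 Hz, appears at 16 Hz.
68 Hz and 108 Hz both map to 12 Hz.

68 Hz, 108 Hz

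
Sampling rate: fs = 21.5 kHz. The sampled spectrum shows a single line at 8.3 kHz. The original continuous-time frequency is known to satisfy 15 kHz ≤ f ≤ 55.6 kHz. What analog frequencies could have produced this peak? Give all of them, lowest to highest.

Frequencies that alias to 8.3 kHz are k·fs ± 8.3 kHz for integer k ≥ 0.
k=0: 8.3 kHz.
k=1: 13.2 kHz, 29.8 kHz.
k=2: 34.7 kHz, 51.3 kHz.
k=3: 56.2 kHz, 72.8 kHz.
Within [15 kHz, 55.6 kHz]: 29.8 kHz, 34.7 kHz, 51.3 kHz.

29.8 kHz, 34.7 kHz, 51.3 kHz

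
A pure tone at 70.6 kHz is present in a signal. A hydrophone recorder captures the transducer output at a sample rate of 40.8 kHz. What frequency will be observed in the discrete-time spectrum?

11 kHz

70.6 kHz mod fs = 29.8 kHz.
29.8 kHz > fs/2 = 20.4 kHz, folds to fs − 29.8 kHz = 11 kHz.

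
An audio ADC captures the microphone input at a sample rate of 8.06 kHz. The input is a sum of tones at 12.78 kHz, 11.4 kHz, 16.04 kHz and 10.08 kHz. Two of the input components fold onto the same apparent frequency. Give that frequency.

3.34 kHz

fs/2 = 4.03 kHz.
12.78 kHz mod fs = 4.72 kHz.
4.72 kHz > fs/2 = 4.03 kHz, folds to fs − 4.72 kHz = 3.34 kHz.
11.4 kHz mod fs = 3.34 kHz.
3.34 kHz ≤ fs/2 = 4.03 kHz, appears at 3.34 kHz.
16.04 kHz mod fs = 7.98 kHz.
7.98 kHz > fs/2 = 4.03 kHz, folds to fs − 7.98 kHz = 0.08 kHz.
10.08 kHz mod fs = 2.02 kHz.
2.02 kHz ≤ fs/2 = 4.03 kHz, appears at 2.02 kHz.
11.4 kHz and 12.78 kHz both map to 3.34 kHz.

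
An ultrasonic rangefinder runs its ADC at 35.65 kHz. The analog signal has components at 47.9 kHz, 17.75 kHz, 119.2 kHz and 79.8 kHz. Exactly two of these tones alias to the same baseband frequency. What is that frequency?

fs/2 = 17.825 kHz.
47.9 kHz mod fs = 12.25 kHz.
12.25 kHz ≤ fs/2 = 17.825 kHz, appears at 12.25 kHz.
17.75 kHz ≤ fs/2 = 17.825 kHz, passes unchanged.
119.2 kHz mod fs = 12.25 kHz.
12.25 kHz ≤ fs/2 = 17.825 kHz, appears at 12.25 kHz.
79.8 kHz mod fs = 8.5 kHz.
8.5 kHz ≤ fs/2 = 17.825 kHz, appears at 8.5 kHz.
47.9 kHz and 119.2 kHz both map to 12.25 kHz.

12.25 kHz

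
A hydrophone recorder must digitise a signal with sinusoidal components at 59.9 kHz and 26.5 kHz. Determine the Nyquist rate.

119.8 kHz

Highest-frequency component: 59.9 kHz.
Nyquist rate = 2 × 59.9 kHz = 119.8 kHz.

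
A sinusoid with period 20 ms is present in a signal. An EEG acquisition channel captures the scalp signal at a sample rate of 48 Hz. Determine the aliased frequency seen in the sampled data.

2 Hz

T = 20 ms → f = 1/T = 50 Hz.
50 Hz mod fs = 2 Hz.
2 Hz ≤ fs/2 = 24 Hz, appears at 2 Hz.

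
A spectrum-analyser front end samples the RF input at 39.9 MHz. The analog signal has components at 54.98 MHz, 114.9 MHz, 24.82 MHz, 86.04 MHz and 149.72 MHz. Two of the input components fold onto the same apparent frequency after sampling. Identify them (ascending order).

24.82 MHz, 54.98 MHz

fs/2 = 19.95 MHz.
54.98 MHz mod fs = 15.08 MHz.
15.08 MHz ≤ fs/2 = 19.95 MHz, appears at 15.08 MHz.
114.9 MHz mod fs = 35.1 MHz.
35.1 MHz > fs/2 = 19.95 MHz, folds to fs − 35.1 MHz = 4.8 MHz.
24.82 MHz > fs/2 = 19.95 MHz, folds to fs − 24.82 MHz = 15.08 MHz.
86.04 MHz mod fs = 6.24 MHz.
6.24 MHz ≤ fs/2 = 19.95 MHz, appears at 6.24 MHz.
149.72 MHz mod fs = 30.02 MHz.
30.02 MHz > fs/2 = 19.95 MHz, folds to fs − 30.02 MHz = 9.88 MHz.
24.82 MHz and 54.98 MHz both map to 15.08 MHz.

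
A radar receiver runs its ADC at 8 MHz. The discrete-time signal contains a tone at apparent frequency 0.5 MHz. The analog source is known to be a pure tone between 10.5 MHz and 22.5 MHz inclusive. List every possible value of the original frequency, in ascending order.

Frequencies that alias to 0.5 MHz are k·fs ± 0.5 MHz for integer k ≥ 0.
k=0: 0.5 MHz.
k=1: 7.5 MHz, 8.5 MHz.
k=2: 15.5 MHz, 16.5 MHz.
k=3: 23.5 MHz, 24.5 MHz.
Within [10.5 MHz, 22.5 MHz]: 15.5 MHz, 16.5 MHz.

15.5 MHz, 16.5 MHz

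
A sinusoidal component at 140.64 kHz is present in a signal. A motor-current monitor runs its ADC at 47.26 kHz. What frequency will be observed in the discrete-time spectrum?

1.14 kHz

140.64 kHz mod fs = 46.12 kHz.
46.12 kHz > fs/2 = 23.63 kHz, folds to fs − 46.12 kHz = 1.14 kHz.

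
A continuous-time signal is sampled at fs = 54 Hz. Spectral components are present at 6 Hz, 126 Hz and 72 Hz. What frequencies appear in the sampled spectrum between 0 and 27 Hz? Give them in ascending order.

6 Hz, 18 Hz

fs/2 = 27 Hz.
6 Hz ≤ fs/2 = 27 Hz, passes unchanged.
126 Hz mod fs = 18 Hz.
18 Hz ≤ fs/2 = 27 Hz, appears at 18 Hz.
72 Hz mod fs = 18 Hz.
18 Hz ≤ fs/2 = 27 Hz, appears at 18 Hz.
Distinct values: {6 Hz, 18 Hz}.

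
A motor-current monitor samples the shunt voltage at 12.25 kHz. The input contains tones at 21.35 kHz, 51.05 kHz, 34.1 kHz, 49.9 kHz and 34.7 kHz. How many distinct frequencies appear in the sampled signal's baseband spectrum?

fs/2 = 6.125 kHz.
21.35 kHz mod fs = 9.1 kHz.
9.1 kHz > fs/2 = 6.125 kHz, folds to fs − 9.1 kHz = 3.15 kHz.
51.05 kHz mod fs = 2.05 kHz.
2.05 kHz ≤ fs/2 = 6.125 kHz, appears at 2.05 kHz.
34.1 kHz mod fs = 9.6 kHz.
9.6 kHz > fs/2 = 6.125 kHz, folds to fs − 9.6 kHz = 2.65 kHz.
49.9 kHz mod fs = 0.9 kHz.
0.9 kHz ≤ fs/2 = 6.125 kHz, appears at 0.9 kHz.
34.7 kHz mod fs = 10.2 kHz.
10.2 kHz > fs/2 = 6.125 kHz, folds to fs − 10.2 kHz = 2.05 kHz.
Distinct values: {0.9 kHz, 2.05 kHz, 2.65 kHz, 3.15 kHz} → 4.

4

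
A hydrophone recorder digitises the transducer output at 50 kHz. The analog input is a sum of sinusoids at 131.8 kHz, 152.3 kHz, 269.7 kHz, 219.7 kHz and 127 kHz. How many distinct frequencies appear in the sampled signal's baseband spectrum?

fs/2 = 25 kHz.
131.8 kHz mod fs = 31.8 kHz.
31.8 kHz > fs/2 = 25 kHz, folds to fs − 31.8 kHz = 18.2 kHz.
152.3 kHz mod fs = 2.3 kHz.
2.3 kHz ≤ fs/2 = 25 kHz, appears at 2.3 kHz.
269.7 kHz mod fs = 19.7 kHz.
19.7 kHz ≤ fs/2 = 25 kHz, appears at 19.7 kHz.
219.7 kHz mod fs = 19.7 kHz.
19.7 kHz ≤ fs/2 = 25 kHz, appears at 19.7 kHz.
127 kHz mod fs = 27 kHz.
27 kHz > fs/2 = 25 kHz, folds to fs − 27 kHz = 23 kHz.
Distinct values: {2.3 kHz, 18.2 kHz, 19.7 kHz, 23 kHz} → 4.

4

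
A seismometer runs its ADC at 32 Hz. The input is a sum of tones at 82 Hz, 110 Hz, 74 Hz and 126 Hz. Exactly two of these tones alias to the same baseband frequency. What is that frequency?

14 Hz

fs/2 = 16 Hz.
82 Hz mod fs = 18 Hz.
18 Hz > fs/2 = 16 Hz, folds to fs − 18 Hz = 14 Hz.
110 Hz mod fs = 14 Hz.
14 Hz ≤ fs/2 = 16 Hz, appears at 14 Hz.
74 Hz mod fs = 10 Hz.
10 Hz ≤ fs/2 = 16 Hz, appears at 10 Hz.
126 Hz mod fs = 30 Hz.
30 Hz > fs/2 = 16 Hz, folds to fs − 30 Hz = 2 Hz.
82 Hz and 110 Hz both map to 14 Hz.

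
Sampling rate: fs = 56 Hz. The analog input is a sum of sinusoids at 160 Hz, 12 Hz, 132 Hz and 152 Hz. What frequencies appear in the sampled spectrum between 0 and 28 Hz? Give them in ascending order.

fs/2 = 28 Hz.
160 Hz mod fs = 48 Hz.
48 Hz > fs/2 = 28 Hz, folds to fs − 48 Hz = 8 Hz.
12 Hz ≤ fs/2 = 28 Hz, passes unchanged.
132 Hz mod fs = 20 Hz.
20 Hz ≤ fs/2 = 28 Hz, appears at 20 Hz.
152 Hz mod fs = 40 Hz.
40 Hz > fs/2 = 28 Hz, folds to fs − 40 Hz = 16 Hz.
Distinct values: {8 Hz, 12 Hz, 16 Hz, 20 Hz}.

8 Hz, 12 Hz, 16 Hz, 20 Hz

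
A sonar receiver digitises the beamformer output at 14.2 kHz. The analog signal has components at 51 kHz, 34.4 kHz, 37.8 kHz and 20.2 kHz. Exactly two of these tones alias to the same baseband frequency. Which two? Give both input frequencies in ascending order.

fs/2 = 7.1 kHz.
51 kHz mod fs = 8.4 kHz.
8.4 kHz > fs/2 = 7.1 kHz, folds to fs − 8.4 kHz = 5.8 kHz.
34.4 kHz mod fs = 6 kHz.
6 kHz ≤ fs/2 = 7.1 kHz, appears at 6 kHz.
37.8 kHz mod fs = 9.4 kHz.
9.4 kHz > fs/2 = 7.1 kHz, folds to fs − 9.4 kHz = 4.8 kHz.
20.2 kHz mod fs = 6 kHz.
6 kHz ≤ fs/2 = 7.1 kHz, appears at 6 kHz.
20.2 kHz and 34.4 kHz both map to 6 kHz.

20.2 kHz, 34.4 kHz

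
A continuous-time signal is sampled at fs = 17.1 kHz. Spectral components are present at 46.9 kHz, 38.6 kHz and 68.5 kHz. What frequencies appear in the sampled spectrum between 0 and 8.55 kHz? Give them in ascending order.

0.1 kHz, 4.4 kHz

fs/2 = 8.55 kHz.
46.9 kHz mod fs = 12.7 kHz.
12.7 kHz > fs/2 = 8.55 kHz, folds to fs − 12.7 kHz = 4.4 kHz.
38.6 kHz mod fs = 4.4 kHz.
4.4 kHz ≤ fs/2 = 8.55 kHz, appears at 4.4 kHz.
68.5 kHz mod fs = 0.1 kHz.
0.1 kHz ≤ fs/2 = 8.55 kHz, appears at 0.1 kHz.
Distinct values: {0.1 kHz, 4.4 kHz}.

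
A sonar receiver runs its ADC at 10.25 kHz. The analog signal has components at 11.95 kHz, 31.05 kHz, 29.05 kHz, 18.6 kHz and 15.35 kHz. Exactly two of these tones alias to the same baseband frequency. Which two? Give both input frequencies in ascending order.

fs/2 = 5.125 kHz.
11.95 kHz mod fs = 1.7 kHz.
1.7 kHz ≤ fs/2 = 5.125 kHz, appears at 1.7 kHz.
31.05 kHz mod fs = 0.3 kHz.
0.3 kHz ≤ fs/2 = 5.125 kHz, appears at 0.3 kHz.
29.05 kHz mod fs = 8.55 kHz.
8.55 kHz > fs/2 = 5.125 kHz, folds to fs − 8.55 kHz = 1.7 kHz.
18.6 kHz mod fs = 8.35 kHz.
8.35 kHz > fs/2 = 5.125 kHz, folds to fs − 8.35 kHz = 1.9 kHz.
15.35 kHz mod fs = 5.1 kHz.
5.1 kHz ≤ fs/2 = 5.125 kHz, appears at 5.1 kHz.
11.95 kHz and 29.05 kHz both map to 1.7 kHz.

11.95 kHz, 29.05 kHz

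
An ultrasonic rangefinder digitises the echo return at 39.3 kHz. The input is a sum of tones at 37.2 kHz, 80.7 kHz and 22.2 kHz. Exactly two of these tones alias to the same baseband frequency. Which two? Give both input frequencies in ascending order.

fs/2 = 19.65 kHz.
37.2 kHz > fs/2 = 19.65 kHz, folds to fs − 37.2 kHz = 2.1 kHz.
80.7 kHz mod fs = 2.1 kHz.
2.1 kHz ≤ fs/2 = 19.65 kHz, appears at 2.1 kHz.
22.2 kHz > fs/2 = 19.65 kHz, folds to fs − 22.2 kHz = 17.1 kHz.
37.2 kHz and 80.7 kHz both map to 2.1 kHz.

37.2 kHz, 80.7 kHz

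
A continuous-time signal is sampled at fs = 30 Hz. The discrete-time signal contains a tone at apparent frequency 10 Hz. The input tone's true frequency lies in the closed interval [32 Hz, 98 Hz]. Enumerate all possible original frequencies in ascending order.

Frequencies that alias to 10 Hz are k·fs ± 10 Hz for integer k ≥ 0.
k=0: 10 Hz.
k=1: 20 Hz, 40 Hz.
k=2: 50 Hz, 70 Hz.
k=3: 80 Hz, 100 Hz.
k=4: 110 Hz, 130 Hz.
Within [32 Hz, 98 Hz]: 40 Hz, 50 Hz, 70 Hz, 80 Hz.

40 Hz, 50 Hz, 70 Hz, 80 Hz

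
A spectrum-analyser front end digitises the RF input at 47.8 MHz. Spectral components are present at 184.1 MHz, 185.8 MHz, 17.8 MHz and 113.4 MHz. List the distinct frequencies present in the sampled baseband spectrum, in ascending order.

5.4 MHz, 7.1 MHz, 17.8 MHz

fs/2 = 23.9 MHz.
184.1 MHz mod fs = 40.7 MHz.
40.7 MHz > fs/2 = 23.9 MHz, folds to fs − 40.7 MHz = 7.1 MHz.
185.8 MHz mod fs = 42.4 MHz.
42.4 MHz > fs/2 = 23.9 MHz, folds to fs − 42.4 MHz = 5.4 MHz.
17.8 MHz ≤ fs/2 = 23.9 MHz, passes unchanged.
113.4 MHz mod fs = 17.8 MHz.
17.8 MHz ≤ fs/2 = 23.9 MHz, appears at 17.8 MHz.
Distinct values: {5.4 MHz, 7.1 MHz, 17.8 MHz}.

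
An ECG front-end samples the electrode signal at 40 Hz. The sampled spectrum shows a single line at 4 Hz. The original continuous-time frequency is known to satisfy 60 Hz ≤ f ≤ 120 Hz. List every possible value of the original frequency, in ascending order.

76 Hz, 84 Hz, 116 Hz

Frequencies that alias to 4 Hz are k·fs ± 4 Hz for integer k ≥ 0.
k=0: 4 Hz.
k=1: 36 Hz, 44 Hz.
k=2: 76 Hz, 84 Hz.
k=3: 116 Hz, 124 Hz.
k=4: 156 Hz, 164 Hz.
Within [60 Hz, 120 Hz]: 76 Hz, 84 Hz, 116 Hz.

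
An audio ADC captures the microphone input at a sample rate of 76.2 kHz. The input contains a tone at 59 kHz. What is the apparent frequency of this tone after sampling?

59 kHz > fs/2 = 38.1 kHz, folds to fs − 59 kHz = 17.2 kHz.

17.2 kHz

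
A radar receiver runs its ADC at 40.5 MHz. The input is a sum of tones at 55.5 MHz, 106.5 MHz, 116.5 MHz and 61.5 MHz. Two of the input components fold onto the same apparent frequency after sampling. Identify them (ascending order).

55.5 MHz, 106.5 MHz

fs/2 = 20.25 MHz.
55.5 MHz mod fs = 15 MHz.
15 MHz ≤ fs/2 = 20.25 MHz, appears at 15 MHz.
106.5 MHz mod fs = 25.5 MHz.
25.5 MHz > fs/2 = 20.25 MHz, folds to fs − 25.5 MHz = 15 MHz.
116.5 MHz mod fs = 35.5 MHz.
35.5 MHz > fs/2 = 20.25 MHz, folds to fs − 35.5 MHz = 5 MHz.
61.5 MHz mod fs = 21 MHz.
21 MHz > fs/2 = 20.25 MHz, folds to fs − 21 MHz = 19.5 MHz.
55.5 MHz and 106.5 MHz both map to 15 MHz.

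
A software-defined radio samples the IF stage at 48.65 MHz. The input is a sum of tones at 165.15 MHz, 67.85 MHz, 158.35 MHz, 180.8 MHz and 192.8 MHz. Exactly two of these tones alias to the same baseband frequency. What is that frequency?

fs/2 = 24.325 MHz.
165.15 MHz mod fs = 19.2 MHz.
19.2 MHz ≤ fs/2 = 24.325 MHz, appears at 19.2 MHz.
67.85 MHz mod fs = 19.2 MHz.
19.2 MHz ≤ fs/2 = 24.325 MHz, appears at 19.2 MHz.
158.35 MHz mod fs = 12.4 MHz.
12.4 MHz ≤ fs/2 = 24.325 MHz, appears at 12.4 MHz.
180.8 MHz mod fs = 34.85 MHz.
34.85 MHz > fs/2 = 24.325 MHz, folds to fs − 34.85 MHz = 13.8 MHz.
192.8 MHz mod fs = 46.85 MHz.
46.85 MHz > fs/2 = 24.325 MHz, folds to fs − 46.85 MHz = 1.8 MHz.
67.85 MHz and 165.15 MHz both map to 19.2 MHz.

19.2 MHz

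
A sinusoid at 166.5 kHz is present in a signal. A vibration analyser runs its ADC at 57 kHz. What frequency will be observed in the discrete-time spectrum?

166.5 kHz mod fs = 52.5 kHz.
52.5 kHz > fs/2 = 28.5 kHz, folds to fs − 52.5 kHz = 4.5 kHz.

4.5 kHz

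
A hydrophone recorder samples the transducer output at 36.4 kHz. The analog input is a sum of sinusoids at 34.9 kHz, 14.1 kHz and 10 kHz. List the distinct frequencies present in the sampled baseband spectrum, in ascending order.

1.5 kHz, 10 kHz, 14.1 kHz

fs/2 = 18.2 kHz.
34.9 kHz > fs/2 = 18.2 kHz, folds to fs − 34.9 kHz = 1.5 kHz.
14.1 kHz ≤ fs/2 = 18.2 kHz, passes unchanged.
10 kHz ≤ fs/2 = 18.2 kHz, passes unchanged.
Distinct values: {1.5 kHz, 10 kHz, 14.1 kHz}.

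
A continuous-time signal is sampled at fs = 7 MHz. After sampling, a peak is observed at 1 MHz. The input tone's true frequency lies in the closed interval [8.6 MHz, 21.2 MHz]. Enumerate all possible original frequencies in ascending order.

Frequencies that alias to 1 MHz are k·fs ± 1 MHz for integer k ≥ 0.
k=0: 1 MHz.
k=1: 6 MHz, 8 MHz.
k=2: 13 MHz, 15 MHz.
k=3: 20 MHz, 22 MHz.
k=4: 27 MHz, 29 MHz.
Within [8.6 MHz, 21.2 MHz]: 13 MHz, 15 MHz, 20 MHz.

13 MHz, 15 MHz, 20 MHz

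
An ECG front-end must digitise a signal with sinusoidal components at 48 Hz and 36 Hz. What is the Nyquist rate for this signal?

Highest-frequency component: 48 Hz.
Nyquist rate = 2 × 48 Hz = 96 Hz.

96 Hz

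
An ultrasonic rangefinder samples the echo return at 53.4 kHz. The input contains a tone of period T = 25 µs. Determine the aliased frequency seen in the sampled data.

13.4 kHz

T = 25 µs → f = 1/T = 40 kHz.
40 kHz > fs/2 = 26.7 kHz, folds to fs − 40 kHz = 13.4 kHz.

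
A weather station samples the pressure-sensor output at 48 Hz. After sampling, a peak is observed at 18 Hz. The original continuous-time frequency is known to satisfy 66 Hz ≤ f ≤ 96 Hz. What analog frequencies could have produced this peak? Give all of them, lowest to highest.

Frequencies that alias to 18 Hz are k·fs ± 18 Hz for integer k ≥ 0.
k=0: 18 Hz.
k=1: 30 Hz, 66 Hz.
k=2: 78 Hz, 114 Hz.
k=3: 126 Hz, 162 Hz.
Within [66 Hz, 96 Hz]: 66 Hz, 78 Hz.

66 Hz, 78 Hz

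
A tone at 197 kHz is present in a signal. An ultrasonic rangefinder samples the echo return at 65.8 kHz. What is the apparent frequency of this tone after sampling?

197 kHz mod fs = 65.4 kHz.
65.4 kHz > fs/2 = 32.9 kHz, folds to fs − 65.4 kHz = 0.4 kHz.

0.4 kHz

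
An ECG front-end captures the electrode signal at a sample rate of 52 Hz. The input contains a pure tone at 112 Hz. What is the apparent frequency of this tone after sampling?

8 Hz

112 Hz mod fs = 8 Hz.
8 Hz ≤ fs/2 = 26 Hz, appears at 8 Hz.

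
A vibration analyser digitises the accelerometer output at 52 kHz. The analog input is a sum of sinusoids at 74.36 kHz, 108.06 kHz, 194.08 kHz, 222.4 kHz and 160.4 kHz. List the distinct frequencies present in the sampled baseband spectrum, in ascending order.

fs/2 = 26 kHz.
74.36 kHz mod fs = 22.36 kHz.
22.36 kHz ≤ fs/2 = 26 kHz, appears at 22.36 kHz.
108.06 kHz mod fs = 4.06 kHz.
4.06 kHz ≤ fs/2 = 26 kHz, appears at 4.06 kHz.
194.08 kHz mod fs = 38.08 kHz.
38.08 kHz > fs/2 = 26 kHz, folds to fs − 38.08 kHz = 13.92 kHz.
222.4 kHz mod fs = 14.4 kHz.
14.4 kHz ≤ fs/2 = 26 kHz, appears at 14.4 kHz.
160.4 kHz mod fs = 4.4 kHz.
4.4 kHz ≤ fs/2 = 26 kHz, appears at 4.4 kHz.
Distinct values: {4.06 kHz, 4.4 kHz, 13.92 kHz, 14.4 kHz, 22.36 kHz}.

4.06 kHz, 4.4 kHz, 13.92 kHz, 14.4 kHz, 22.36 kHz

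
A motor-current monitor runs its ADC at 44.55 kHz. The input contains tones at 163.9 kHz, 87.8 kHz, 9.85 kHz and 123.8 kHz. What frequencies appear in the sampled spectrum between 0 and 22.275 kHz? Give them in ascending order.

fs/2 = 22.275 kHz.
163.9 kHz mod fs = 30.25 kHz.
30.25 kHz > fs/2 = 22.275 kHz, folds to fs − 30.25 kHz = 14.3 kHz.
87.8 kHz mod fs = 43.25 kHz.
43.25 kHz > fs/2 = 22.275 kHz, folds to fs − 43.25 kHz = 1.3 kHz.
9.85 kHz ≤ fs/2 = 22.275 kHz, passes unchanged.
123.8 kHz mod fs = 34.7 kHz.
34.7 kHz > fs/2 = 22.275 kHz, folds to fs − 34.7 kHz = 9.85 kHz.
Distinct values: {1.3 kHz, 9.85 kHz, 14.3 kHz}.

1.3 kHz, 9.85 kHz, 14.3 kHz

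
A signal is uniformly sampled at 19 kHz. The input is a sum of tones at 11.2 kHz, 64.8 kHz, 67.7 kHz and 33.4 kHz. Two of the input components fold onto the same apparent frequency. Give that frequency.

fs/2 = 9.5 kHz.
11.2 kHz > fs/2 = 9.5 kHz, folds to fs − 11.2 kHz = 7.8 kHz.
64.8 kHz mod fs = 7.8 kHz.
7.8 kHz ≤ fs/2 = 9.5 kHz, appears at 7.8 kHz.
67.7 kHz mod fs = 10.7 kHz.
10.7 kHz > fs/2 = 9.5 kHz, folds to fs − 10.7 kHz = 8.3 kHz.
33.4 kHz mod fs = 14.4 kHz.
14.4 kHz > fs/2 = 9.5 kHz, folds to fs − 14.4 kHz = 4.6 kHz.
11.2 kHz and 64.8 kHz both map to 7.8 kHz.

7.8 kHz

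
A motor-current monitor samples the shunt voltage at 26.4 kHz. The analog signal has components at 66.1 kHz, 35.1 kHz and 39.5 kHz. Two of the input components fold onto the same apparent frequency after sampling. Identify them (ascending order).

fs/2 = 13.2 kHz.
66.1 kHz mod fs = 13.3 kHz.
13.3 kHz > fs/2 = 13.2 kHz, folds to fs − 13.3 kHz = 13.1 kHz.
35.1 kHz mod fs = 8.7 kHz.
8.7 kHz ≤ fs/2 = 13.2 kHz, appears at 8.7 kHz.
39.5 kHz mod fs = 13.1 kHz.
13.1 kHz ≤ fs/2 = 13.2 kHz, appears at 13.1 kHz.
39.5 kHz and 66.1 kHz both map to 13.1 kHz.

39.5 kHz, 66.1 kHz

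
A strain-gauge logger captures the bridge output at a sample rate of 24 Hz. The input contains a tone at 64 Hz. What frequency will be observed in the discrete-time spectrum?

8 Hz

64 Hz mod fs = 16 Hz.
16 Hz > fs/2 = 12 Hz, folds to fs − 16 Hz = 8 Hz.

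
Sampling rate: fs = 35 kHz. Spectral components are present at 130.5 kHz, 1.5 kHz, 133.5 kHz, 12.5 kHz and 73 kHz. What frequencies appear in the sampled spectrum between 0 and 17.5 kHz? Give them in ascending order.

fs/2 = 17.5 kHz.
130.5 kHz mod fs = 25.5 kHz.
25.5 kHz > fs/2 = 17.5 kHz, folds to fs − 25.5 kHz = 9.5 kHz.
1.5 kHz ≤ fs/2 = 17.5 kHz, passes unchanged.
133.5 kHz mod fs = 28.5 kHz.
28.5 kHz > fs/2 = 17.5 kHz, folds to fs − 28.5 kHz = 6.5 kHz.
12.5 kHz ≤ fs/2 = 17.5 kHz, passes unchanged.
73 kHz mod fs = 3 kHz.
3 kHz ≤ fs/2 = 17.5 kHz, appears at 3 kHz.
Distinct values: {1.5 kHz, 3 kHz, 6.5 kHz, 9.5 kHz, 12.5 kHz}.

1.5 kHz, 3 kHz, 6.5 kHz, 9.5 kHz, 12.5 kHz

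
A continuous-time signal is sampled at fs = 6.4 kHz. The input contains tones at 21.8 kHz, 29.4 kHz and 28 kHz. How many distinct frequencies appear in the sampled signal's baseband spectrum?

2

fs/2 = 3.2 kHz.
21.8 kHz mod fs = 2.6 kHz.
2.6 kHz ≤ fs/2 = 3.2 kHz, appears at 2.6 kHz.
29.4 kHz mod fs = 3.8 kHz.
3.8 kHz > fs/2 = 3.2 kHz, folds to fs − 3.8 kHz = 2.6 kHz.
28 kHz mod fs = 2.4 kHz.
2.4 kHz ≤ fs/2 = 3.2 kHz, appears at 2.4 kHz.
Distinct values: {2.4 kHz, 2.6 kHz} → 2.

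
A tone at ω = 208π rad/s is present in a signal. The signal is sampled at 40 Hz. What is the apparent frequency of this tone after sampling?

16 Hz

ω = 208π rad/s → f = ω/(2π) = 104 Hz.
104 Hz mod fs = 24 Hz.
24 Hz > fs/2 = 20 Hz, folds to fs − 24 Hz = 16 Hz.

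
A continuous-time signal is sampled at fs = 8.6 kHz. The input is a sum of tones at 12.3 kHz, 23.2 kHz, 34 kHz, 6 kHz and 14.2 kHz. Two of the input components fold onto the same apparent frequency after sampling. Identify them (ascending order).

fs/2 = 4.3 kHz.
12.3 kHz mod fs = 3.7 kHz.
3.7 kHz ≤ fs/2 = 4.3 kHz, appears at 3.7 kHz.
23.2 kHz mod fs = 6 kHz.
6 kHz > fs/2 = 4.3 kHz, folds to fs − 6 kHz = 2.6 kHz.
34 kHz mod fs = 8.2 kHz.
8.2 kHz > fs/2 = 4.3 kHz, folds to fs − 8.2 kHz = 0.4 kHz.
6 kHz > fs/2 = 4.3 kHz, folds to fs − 6 kHz = 2.6 kHz.
14.2 kHz mod fs = 5.6 kHz.
5.6 kHz > fs/2 = 4.3 kHz, folds to fs − 5.6 kHz = 3 kHz.
6 kHz and 23.2 kHz both map to 2.6 kHz.

6 kHz, 23.2 kHz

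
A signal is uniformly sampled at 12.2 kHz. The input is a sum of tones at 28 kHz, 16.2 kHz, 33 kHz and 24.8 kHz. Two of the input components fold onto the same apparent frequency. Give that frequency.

fs/2 = 6.1 kHz.
28 kHz mod fs = 3.6 kHz.
3.6 kHz ≤ fs/2 = 6.1 kHz, appears at 3.6 kHz.
16.2 kHz mod fs = 4 kHz.
4 kHz ≤ fs/2 = 6.1 kHz, appears at 4 kHz.
33 kHz mod fs = 8.6 kHz.
8.6 kHz > fs/2 = 6.1 kHz, folds to fs − 8.6 kHz = 3.6 kHz.
24.8 kHz mod fs = 0.4 kHz.
0.4 kHz ≤ fs/2 = 6.1 kHz, appears at 0.4 kHz.
28 kHz and 33 kHz both map to 3.6 kHz.

3.6 kHz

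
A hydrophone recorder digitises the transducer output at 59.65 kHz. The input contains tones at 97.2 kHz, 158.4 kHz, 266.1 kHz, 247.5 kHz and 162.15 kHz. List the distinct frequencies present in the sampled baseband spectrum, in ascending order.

fs/2 = 29.825 kHz.
97.2 kHz mod fs = 37.55 kHz.
37.55 kHz > fs/2 = 29.825 kHz, folds to fs − 37.55 kHz = 22.1 kHz.
158.4 kHz mod fs = 39.1 kHz.
39.1 kHz > fs/2 = 29.825 kHz, folds to fs − 39.1 kHz = 20.55 kHz.
266.1 kHz mod fs = 27.5 kHz.
27.5 kHz ≤ fs/2 = 29.825 kHz, appears at 27.5 kHz.
247.5 kHz mod fs = 8.9 kHz.
8.9 kHz ≤ fs/2 = 29.825 kHz, appears at 8.9 kHz.
162.15 kHz mod fs = 42.85 kHz.
42.85 kHz > fs/2 = 29.825 kHz, folds to fs − 42.85 kHz = 16.8 kHz.
Distinct values: {8.9 kHz, 16.8 kHz, 20.55 kHz, 22.1 kHz, 27.5 kHz}.

8.9 kHz, 16.8 kHz, 20.55 kHz, 22.1 kHz, 27.5 kHz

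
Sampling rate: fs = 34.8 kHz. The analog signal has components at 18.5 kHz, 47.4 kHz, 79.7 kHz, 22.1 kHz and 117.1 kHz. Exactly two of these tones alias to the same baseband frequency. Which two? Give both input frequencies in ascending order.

fs/2 = 17.4 kHz.
18.5 kHz > fs/2 = 17.4 kHz, folds to fs − 18.5 kHz = 16.3 kHz.
47.4 kHz mod fs = 12.6 kHz.
12.6 kHz ≤ fs/2 = 17.4 kHz, appears at 12.6 kHz.
79.7 kHz mod fs = 10.1 kHz.
10.1 kHz ≤ fs/2 = 17.4 kHz, appears at 10.1 kHz.
22.1 kHz > fs/2 = 17.4 kHz, folds to fs − 22.1 kHz = 12.7 kHz.
117.1 kHz mod fs = 12.7 kHz.
12.7 kHz ≤ fs/2 = 17.4 kHz, appears at 12.7 kHz.
22.1 kHz and 117.1 kHz both map to 12.7 kHz.

22.1 kHz, 117.1 kHz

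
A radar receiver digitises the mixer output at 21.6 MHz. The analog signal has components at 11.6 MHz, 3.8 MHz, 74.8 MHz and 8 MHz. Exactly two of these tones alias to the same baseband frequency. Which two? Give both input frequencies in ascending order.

fs/2 = 10.8 MHz.
11.6 MHz > fs/2 = 10.8 MHz, folds to fs − 11.6 MHz = 10 MHz.
3.8 MHz ≤ fs/2 = 10.8 MHz, passes unchanged.
74.8 MHz mod fs = 10 MHz.
10 MHz ≤ fs/2 = 10.8 MHz, appears at 10 MHz.
8 MHz ≤ fs/2 = 10.8 MHz, passes unchanged.
11.6 MHz and 74.8 MHz both map to 10 MHz.

11.6 MHz, 74.8 MHz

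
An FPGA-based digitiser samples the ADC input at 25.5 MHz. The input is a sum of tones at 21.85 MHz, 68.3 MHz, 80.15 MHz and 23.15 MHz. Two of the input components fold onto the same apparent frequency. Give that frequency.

fs/2 = 12.75 MHz.
21.85 MHz > fs/2 = 12.75 MHz, folds to fs − 21.85 MHz = 3.65 MHz.
68.3 MHz mod fs = 17.3 MHz.
17.3 MHz > fs/2 = 12.75 MHz, folds to fs − 17.3 MHz = 8.2 MHz.
80.15 MHz mod fs = 3.65 MHz.
3.65 MHz ≤ fs/2 = 12.75 MHz, appears at 3.65 MHz.
23.15 MHz > fs/2 = 12.75 MHz, folds to fs − 23.15 MHz = 2.35 MHz.
21.85 MHz and 80.15 MHz both map to 3.65 MHz.

3.65 MHz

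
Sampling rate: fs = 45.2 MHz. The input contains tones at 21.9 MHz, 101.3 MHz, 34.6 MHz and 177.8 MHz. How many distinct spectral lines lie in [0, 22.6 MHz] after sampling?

fs/2 = 22.6 MHz.
21.9 MHz ≤ fs/2 = 22.6 MHz, passes unchanged.
101.3 MHz mod fs = 10.9 MHz.
10.9 MHz ≤ fs/2 = 22.6 MHz, appears at 10.9 MHz.
34.6 MHz > fs/2 = 22.6 MHz, folds to fs − 34.6 MHz = 10.6 MHz.
177.8 MHz mod fs = 42.2 MHz.
42.2 MHz > fs/2 = 22.6 MHz, folds to fs − 42.2 MHz = 3 MHz.
Distinct values: {3 MHz, 10.6 MHz, 10.9 MHz, 21.9 MHz} → 4.

4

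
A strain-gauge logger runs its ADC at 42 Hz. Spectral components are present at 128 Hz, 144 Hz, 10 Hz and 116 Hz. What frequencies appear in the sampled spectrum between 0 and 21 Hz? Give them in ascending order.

fs/2 = 21 Hz.
128 Hz mod fs = 2 Hz.
2 Hz ≤ fs/2 = 21 Hz, appears at 2 Hz.
144 Hz mod fs = 18 Hz.
18 Hz ≤ fs/2 = 21 Hz, appears at 18 Hz.
10 Hz ≤ fs/2 = 21 Hz, passes unchanged.
116 Hz mod fs = 32 Hz.
32 Hz > fs/2 = 21 Hz, folds to fs − 32 Hz = 10 Hz.
Distinct values: {2 Hz, 10 Hz, 18 Hz}.

2 Hz, 10 Hz, 18 Hz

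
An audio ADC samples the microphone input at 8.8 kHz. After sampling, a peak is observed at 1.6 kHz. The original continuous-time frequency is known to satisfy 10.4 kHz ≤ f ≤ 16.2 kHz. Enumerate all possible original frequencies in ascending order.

Frequencies that alias to 1.6 kHz are k·fs ± 1.6 kHz for integer k ≥ 0.
k=0: 1.6 kHz.
k=1: 7.2 kHz, 10.4 kHz.
k=2: 16 kHz, 19.2 kHz.
k=3: 24.8 kHz, 28 kHz.
Within [10.4 kHz, 16.2 kHz]: 10.4 kHz, 16 kHz.

10.4 kHz, 16 kHz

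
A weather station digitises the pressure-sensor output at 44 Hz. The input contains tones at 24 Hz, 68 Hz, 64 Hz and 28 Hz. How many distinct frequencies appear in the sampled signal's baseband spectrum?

2

fs/2 = 22 Hz.
24 Hz > fs/2 = 22 Hz, folds to fs − 24 Hz = 20 Hz.
68 Hz mod fs = 24 Hz.
24 Hz > fs/2 = 22 Hz, folds to fs − 24 Hz = 20 Hz.
64 Hz mod fs = 20 Hz.
20 Hz ≤ fs/2 = 22 Hz, appears at 20 Hz.
28 Hz > fs/2 = 22 Hz, folds to fs − 28 Hz = 16 Hz.
Distinct values: {16 Hz, 20 Hz} → 2.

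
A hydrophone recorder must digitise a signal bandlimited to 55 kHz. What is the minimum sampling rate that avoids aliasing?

Nyquist rate = 2 × 55 kHz = 110 kHz.

110 kHz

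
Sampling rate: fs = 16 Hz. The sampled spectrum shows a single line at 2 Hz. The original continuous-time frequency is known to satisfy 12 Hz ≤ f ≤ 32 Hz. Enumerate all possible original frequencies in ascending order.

Frequencies that alias to 2 Hz are k·fs ± 2 Hz for integer k ≥ 0.
k=0: 2 Hz.
k=1: 14 Hz, 18 Hz.
k=2: 30 Hz, 34 Hz.
k=3: 46 Hz, 50 Hz.
Within [12 Hz, 32 Hz]: 14 Hz, 18 Hz, 30 Hz.

14 Hz, 18 Hz, 30 Hz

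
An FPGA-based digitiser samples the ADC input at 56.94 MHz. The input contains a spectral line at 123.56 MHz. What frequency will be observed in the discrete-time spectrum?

123.56 MHz mod fs = 9.68 MHz.
9.68 MHz ≤ fs/2 = 28.47 MHz, appears at 9.68 MHz.

9.68 MHz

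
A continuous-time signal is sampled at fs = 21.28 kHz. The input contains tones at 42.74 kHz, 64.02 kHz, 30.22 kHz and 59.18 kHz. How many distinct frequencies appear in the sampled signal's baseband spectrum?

3

fs/2 = 10.64 kHz.
42.74 kHz mod fs = 0.18 kHz.
0.18 kHz ≤ fs/2 = 10.64 kHz, appears at 0.18 kHz.
64.02 kHz mod fs = 0.18 kHz.
0.18 kHz ≤ fs/2 = 10.64 kHz, appears at 0.18 kHz.
30.22 kHz mod fs = 8.94 kHz.
8.94 kHz ≤ fs/2 = 10.64 kHz, appears at 8.94 kHz.
59.18 kHz mod fs = 16.62 kHz.
16.62 kHz > fs/2 = 10.64 kHz, folds to fs − 16.62 kHz = 4.66 kHz.
Distinct values: {0.18 kHz, 4.66 kHz, 8.94 kHz} → 3.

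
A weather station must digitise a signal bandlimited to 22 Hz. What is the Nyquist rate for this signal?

44 Hz

Nyquist rate = 2 × 22 Hz = 44 Hz.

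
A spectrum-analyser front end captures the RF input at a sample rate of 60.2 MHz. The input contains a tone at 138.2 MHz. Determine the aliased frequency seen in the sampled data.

17.8 MHz

138.2 MHz mod fs = 17.8 MHz.
17.8 MHz ≤ fs/2 = 30.1 MHz, appears at 17.8 MHz.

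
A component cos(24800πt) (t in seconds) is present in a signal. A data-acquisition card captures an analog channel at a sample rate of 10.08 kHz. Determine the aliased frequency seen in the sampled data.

2.32 kHz

ω = 24800π rad/s → f = ω/(2π) = 12400 Hz = 12.4 kHz.
12.4 kHz mod fs = 2.32 kHz.
2.32 kHz ≤ fs/2 = 5.04 kHz, appears at 2.32 kHz.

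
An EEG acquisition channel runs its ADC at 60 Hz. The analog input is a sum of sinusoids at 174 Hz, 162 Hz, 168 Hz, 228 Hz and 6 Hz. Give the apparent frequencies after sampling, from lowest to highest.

fs/2 = 30 Hz.
174 Hz mod fs = 54 Hz.
54 Hz > fs/2 = 30 Hz, folds to fs − 54 Hz = 6 Hz.
162 Hz mod fs = 42 Hz.
42 Hz > fs/2 = 30 Hz, folds to fs − 42 Hz = 18 Hz.
168 Hz mod fs = 48 Hz.
48 Hz > fs/2 = 30 Hz, folds to fs − 48 Hz = 12 Hz.
228 Hz mod fs = 48 Hz.
48 Hz > fs/2 = 30 Hz, folds to fs − 48 Hz = 12 Hz.
6 Hz ≤ fs/2 = 30 Hz, passes unchanged.
Distinct values: {6 Hz, 12 Hz, 18 Hz}.

6 Hz, 12 Hz, 18 Hz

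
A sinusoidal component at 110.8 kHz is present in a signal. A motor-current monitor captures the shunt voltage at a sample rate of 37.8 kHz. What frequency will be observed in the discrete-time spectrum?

110.8 kHz mod fs = 35.2 kHz.
35.2 kHz > fs/2 = 18.9 kHz, folds to fs − 35.2 kHz = 2.6 kHz.

2.6 kHz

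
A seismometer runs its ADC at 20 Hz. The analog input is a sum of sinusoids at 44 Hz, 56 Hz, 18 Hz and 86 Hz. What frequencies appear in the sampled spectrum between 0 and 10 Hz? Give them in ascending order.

2 Hz, 4 Hz, 6 Hz

fs/2 = 10 Hz.
44 Hz mod fs = 4 Hz.
4 Hz ≤ fs/2 = 10 Hz, appears at 4 Hz.
56 Hz mod fs = 16 Hz.
16 Hz > fs/2 = 10 Hz, folds to fs − 16 Hz = 4 Hz.
18 Hz > fs/2 = 10 Hz, folds to fs − 18 Hz = 2 Hz.
86 Hz mod fs = 6 Hz.
6 Hz ≤ fs/2 = 10 Hz, appears at 6 Hz.
Distinct values: {2 Hz, 4 Hz, 6 Hz}.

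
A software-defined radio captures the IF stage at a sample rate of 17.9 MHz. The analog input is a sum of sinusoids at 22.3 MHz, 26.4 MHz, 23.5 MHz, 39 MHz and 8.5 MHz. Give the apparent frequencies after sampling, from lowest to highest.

3.2 MHz, 4.4 MHz, 5.6 MHz, 8.5 MHz

fs/2 = 8.95 MHz.
22.3 MHz mod fs = 4.4 MHz.
4.4 MHz ≤ fs/2 = 8.95 MHz, appears at 4.4 MHz.
26.4 MHz mod fs = 8.5 MHz.
8.5 MHz ≤ fs/2 = 8.95 MHz, appears at 8.5 MHz.
23.5 MHz mod fs = 5.6 MHz.
5.6 MHz ≤ fs/2 = 8.95 MHz, appears at 5.6 MHz.
39 MHz mod fs = 3.2 MHz.
3.2 MHz ≤ fs/2 = 8.95 MHz, appears at 3.2 MHz.
8.5 MHz ≤ fs/2 = 8.95 MHz, passes unchanged.
Distinct values: {3.2 MHz, 4.4 MHz, 5.6 MHz, 8.5 MHz}.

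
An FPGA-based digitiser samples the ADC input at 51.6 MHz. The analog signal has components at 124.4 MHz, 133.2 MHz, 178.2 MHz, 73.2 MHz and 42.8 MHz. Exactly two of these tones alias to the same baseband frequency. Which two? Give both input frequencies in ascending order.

fs/2 = 25.8 MHz.
124.4 MHz mod fs = 21.2 MHz.
21.2 MHz ≤ fs/2 = 25.8 MHz, appears at 21.2 MHz.
133.2 MHz mod fs = 30 MHz.
30 MHz > fs/2 = 25.8 MHz, folds to fs − 30 MHz = 21.6 MHz.
178.2 MHz mod fs = 23.4 MHz.
23.4 MHz ≤ fs/2 = 25.8 MHz, appears at 23.4 MHz.
73.2 MHz mod fs = 21.6 MHz.
21.6 MHz ≤ fs/2 = 25.8 MHz, appears at 21.6 MHz.
42.8 MHz > fs/2 = 25.8 MHz, folds to fs − 42.8 MHz = 8.8 MHz.
73.2 MHz and 133.2 MHz both map to 21.6 MHz.

73.2 MHz, 133.2 MHz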